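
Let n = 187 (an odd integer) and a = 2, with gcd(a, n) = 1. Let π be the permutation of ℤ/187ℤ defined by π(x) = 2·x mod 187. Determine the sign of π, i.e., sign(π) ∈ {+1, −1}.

Trace 94: π^k(94) = [94, 1, 2, 4, 8, 16, 32] for k=0..6.
The orbit structure of x ↦ 2x mod 187: 8 orbits of sizes [40, 40, 40, 40, 10, 8, 8, 1].
187 − 8 = 179 transpositions; sign(π) = (−1)^179 = -1.

-1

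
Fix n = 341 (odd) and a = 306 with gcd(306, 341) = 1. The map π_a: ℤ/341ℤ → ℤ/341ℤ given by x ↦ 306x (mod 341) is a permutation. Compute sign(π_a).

-1

Start at x=306: 306 → 202 → 91 → 225 → 309 → 97 → 15 → … (one orbit).
Cycle lengths of π_306 on ℤ/341ℤ: [10, 10, 10, 10, 10, 10, 10, 10, 10, 10, 10, 10, 10, 10, 10, 10, 10, 10, 10, 10, 10, 10, 10, 10, 10, 10, 10, 10, 10, 10, 10, 10, 10, 5, 5, 1]; 36 cycles in total.
36 cycles on 341: each ℓ→(−1)^(ℓ−1), product (−1)^305 = -1.
Check: (306/341) = -1 by Zolotarev.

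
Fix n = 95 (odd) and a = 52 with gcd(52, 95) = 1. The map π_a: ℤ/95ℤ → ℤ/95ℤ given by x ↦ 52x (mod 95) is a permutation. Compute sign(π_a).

+1

Orbit of 74 under x↦52x: [74, 48, 26, 22, 4, 18, 81]… (length divides ord_95(52)).
π_52 has 5 disjoint cycles with lengths [36, 36, 18, 4, 1] on {0,…,94}.
Σ(ℓ_i−1) = 95−5 = 90; sign = (−1)^90 = +1.
Check: (52/95) = +1 by Zolotarev.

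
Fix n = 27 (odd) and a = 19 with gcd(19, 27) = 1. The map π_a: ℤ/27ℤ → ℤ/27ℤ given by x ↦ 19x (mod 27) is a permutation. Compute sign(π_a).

+1

Trace 19: π^k(19) = [19, 10, 1] for k=0..2.
The orbit structure of x ↦ 19x mod 27: 15 orbits of sizes [3, 3, 3, 3, 3, 3, 1, 1, 1, 1, 1, 1, 1, 1, 1].
15 cycles on 27: each ℓ→(−1)^(ℓ−1), product (−1)^12 = +1.
Check: (19/27) = +1 by Zolotarev.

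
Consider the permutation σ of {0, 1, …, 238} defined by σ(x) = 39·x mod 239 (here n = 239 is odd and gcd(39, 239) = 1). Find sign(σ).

-1

Start at x=123: 123 → 17 → 185 → 45 → 82 → 91 → 203 → … (one orbit).
The orbit structure of x ↦ 39x mod 239: 2 orbits of sizes [238, 1].
2 cycles on 239: each ℓ→(−1)^(ℓ−1), product (−1)^237 = -1.
The Jacobi symbol (39|239) = -1 (Zolotarev) agrees.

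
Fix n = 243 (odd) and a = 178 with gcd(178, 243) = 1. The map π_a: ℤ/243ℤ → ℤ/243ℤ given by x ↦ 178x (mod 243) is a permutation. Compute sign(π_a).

+1

Trace 229: π^k(229) = [229, 181, 142, 4, 226, 133, 103] for k=0..6.
Cycle lengths of π_178 on ℤ/243ℤ: [81, 81, 27, 27, 9, 9, 3, 3, 1, 1, 1]; 11 cycles in total.
n − c = 243 − 11 = 232; sign = (−1)^232 = +1.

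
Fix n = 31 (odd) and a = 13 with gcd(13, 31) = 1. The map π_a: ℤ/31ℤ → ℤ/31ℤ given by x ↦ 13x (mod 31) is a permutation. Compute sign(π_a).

Trace 28: π^k(28) = [28, 23, 20, 12, 1, 13, 14] for k=0..6.
Cycle lengths of π_13 on ℤ/31ℤ: [30, 1]; 2 cycles in total.
31 − 2 = 29 transpositions; sign(π) = (−1)^29 = -1.

-1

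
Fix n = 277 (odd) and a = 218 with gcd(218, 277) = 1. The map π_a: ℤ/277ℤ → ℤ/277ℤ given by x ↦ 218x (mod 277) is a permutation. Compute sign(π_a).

Orbit of 1 under x↦218x: [1, 218, 157, 155, 273, 236, 203]… (length divides ord_277(218)).
Decompose π into cycles: lengths [23, 23, 23, 23, 23, 23, 23, 23, 23, 23, 23, 23, 1] (13 cycles, including the fixed point 0).
277 − 13 = 264 transpositions; sign(π) = (−1)^264 = +1.

+1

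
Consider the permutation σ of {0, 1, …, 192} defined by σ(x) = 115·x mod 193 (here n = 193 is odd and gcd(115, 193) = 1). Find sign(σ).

-1

Orbit of 147 under x↦115x: [147, 114, 179, 127, 130, 89, 6]… (length divides ord_193(115)).
2 cycles of lengths [192, 1].
With 2 cycles on 193 points, sign = (−1)^{193−2} = -1.
Via Zolotarev, sign(π_{115}) = (115|193) = -1.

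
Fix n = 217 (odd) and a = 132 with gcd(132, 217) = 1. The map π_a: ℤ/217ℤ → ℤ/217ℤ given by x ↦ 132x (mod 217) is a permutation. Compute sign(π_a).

-1

Orbit of 1 under x↦132x: [1, 132, 64, 202, 190, 125, 8]… (length divides ord_217(132)).
Cycle type of π: 10×18 + 5×6 + 2×3 + 1; total 28 cycles.
sign(π) = (−1)^{n − #cycles} = (−1)^{217−28} = (−1)^189 = -1.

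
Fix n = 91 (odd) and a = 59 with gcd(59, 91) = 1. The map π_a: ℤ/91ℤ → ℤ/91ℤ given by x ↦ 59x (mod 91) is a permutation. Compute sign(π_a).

+1

Orbit of 1 under x↦59x: [1, 59, 23, 83, 74, 89, 64]… (length divides ord_91(59)).
9 cycles of lengths [12, 12, 12, 12, 12, 12, 12, 6, 1].
9 cycles on 91: each ℓ→(−1)^(ℓ−1), product (−1)^82 = +1.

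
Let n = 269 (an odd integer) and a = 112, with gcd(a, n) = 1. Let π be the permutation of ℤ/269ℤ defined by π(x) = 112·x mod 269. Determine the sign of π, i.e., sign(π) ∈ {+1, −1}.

-1

Start at x=218: 218 → 206 → 207 → 50 → 220 → 161 → 9 → … (one orbit).
π_112 has 2 disjoint cycles with lengths [268, 1] on {0,…,268}.
With 2 cycles on 269 points, sign = (−1)^{269−2} = -1.
Check: (112/269) = -1 by Zolotarev.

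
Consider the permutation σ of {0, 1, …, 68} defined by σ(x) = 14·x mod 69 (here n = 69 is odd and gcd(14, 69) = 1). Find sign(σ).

Orbit of 31 under x↦14x: [31, 20, 4, 56, 25, 5, 1]… (length divides ord_69(14)).
Cycle type of π: 22×3 + 2 + 1; total 5 cycles.
69 − 5 = 64 transpositions; sign(π) = (−1)^64 = +1.
(14|69)_J = +1 (Zolotarev's lemma cross-check).

+1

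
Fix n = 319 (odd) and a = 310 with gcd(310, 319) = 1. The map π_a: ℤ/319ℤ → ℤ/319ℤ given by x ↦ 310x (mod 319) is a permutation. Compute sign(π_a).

-1

Trace 152: π^k(152) = [152, 227, 190, 204, 78, 255, 257] for k=0..6.
Decompose π into cycles: lengths [70, 70, 70, 70, 10, 7, 7, 7, 7, 1] (10 cycles, including the fixed point 0).
With 10 cycles on 319 points, sign = (−1)^{319−10} = -1.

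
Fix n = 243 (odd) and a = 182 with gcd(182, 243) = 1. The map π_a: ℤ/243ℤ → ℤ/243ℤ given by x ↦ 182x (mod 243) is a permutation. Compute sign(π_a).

-1

Trace 32: π^k(32) = [32, 235, 2, 121, 152, 205, 131] for k=0..6.
Cycle type of π: 162 + 54 + 18 + 6 + 2 + 1; total 6 cycles.
Σ(ℓ_i−1) = 243−6 = 237; sign = (−1)^237 = -1.
Zolotarev: (182|243) = -1, matching the cycle-count sign.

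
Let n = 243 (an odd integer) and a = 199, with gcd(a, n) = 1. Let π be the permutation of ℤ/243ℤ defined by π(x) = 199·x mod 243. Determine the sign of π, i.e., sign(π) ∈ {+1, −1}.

+1

Trace 217: π^k(217) = [217, 172, 208, 82, 37, 73, 190] for k=0..6.
π_199 has 27 disjoint cycles with lengths [27, 27, 27, 27, 27, 27, 9, 9, 9, 9, 9, 9, 3, 3, 3, 3, 3, 3, 1, 1, 1, 1, 1, 1, 1, 1, 1] on {0,…,242}.
243 − 27 = 216 transpositions; sign(π) = (−1)^216 = +1.
Via Zolotarev, sign(π_{199}) = (199|243) = +1.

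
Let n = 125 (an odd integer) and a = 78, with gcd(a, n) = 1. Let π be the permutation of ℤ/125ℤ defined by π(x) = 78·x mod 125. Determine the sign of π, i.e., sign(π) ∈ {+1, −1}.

Orbit of 119 under x↦78x: [119, 32, 121, 63, 39, 42, 26]… (length divides ord_125(78)).
π_78 has 4 disjoint cycles with lengths [100, 20, 4, 1] on {0,…,124}.
With 4 cycles on 125 points, sign = (−1)^{125−4} = -1.

-1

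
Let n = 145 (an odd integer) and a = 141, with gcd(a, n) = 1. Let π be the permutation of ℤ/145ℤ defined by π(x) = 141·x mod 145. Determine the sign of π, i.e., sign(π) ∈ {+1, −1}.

Start at x=136: 136 → 36 → 1 → 141 → 16 → 81 → 111 → 136 (one orbit).
25 cycles of lengths [7, 7, 7, 7, 7, 7, 7, 7, 7, 7, 7, 7, 7, 7, 7, 7, 7, 7, 7, 7, 1, 1, 1, 1, 1].
Σ(ℓ_i−1) = 145−25 = 120; sign = (−1)^120 = +1.

+1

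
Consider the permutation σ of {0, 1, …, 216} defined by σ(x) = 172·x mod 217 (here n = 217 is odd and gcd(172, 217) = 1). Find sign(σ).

-1

Orbit of 142 under x↦172x: [142, 120, 25, 177, 64, 158, 51]… (length divides ord_217(172)).
π_172 has 10 disjoint cycles with lengths [30, 30, 30, 30, 30, 30, 30, 3, 3, 1] on {0,…,216}.
Σ(ℓ_i−1) = 217−10 = 207; sign = (−1)^207 = -1.
Check: (172/217) = -1 by Zolotarev.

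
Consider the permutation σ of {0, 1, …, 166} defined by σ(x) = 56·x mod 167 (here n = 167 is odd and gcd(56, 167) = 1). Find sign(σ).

Trace 14: π^k(14) = [14, 116, 150, 50, 128, 154, 107] for k=0..6.
π_56 has 3 disjoint cycles with lengths [83, 83, 1] on {0,…,166}.
sign(π) = (−1)^{n − #cycles} = (−1)^{167−3} = (−1)^164 = +1.
Check: (56/167) = +1 by Zolotarev.

+1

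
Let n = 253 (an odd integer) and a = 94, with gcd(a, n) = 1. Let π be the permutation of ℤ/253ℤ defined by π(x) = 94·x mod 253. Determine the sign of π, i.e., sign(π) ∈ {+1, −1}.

-1

Start at x=100: 100 → 39 → 124 → 18 → 174 → 164 → 236 → … (one orbit).
The orbit structure of x ↦ 94x mod 253: 6 orbits of sizes [110, 110, 11, 11, 10, 1].
sign(π) = (−1)^{n − #cycles} = (−1)^{253−6} = (−1)^247 = -1.
Via Zolotarev, sign(π_{94}) = (94|253) = -1.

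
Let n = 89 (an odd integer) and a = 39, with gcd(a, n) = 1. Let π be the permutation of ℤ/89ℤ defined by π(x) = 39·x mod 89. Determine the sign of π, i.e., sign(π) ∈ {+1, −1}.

Start at x=4: 4 → 67 → 32 → 2 → 78 → 16 → 1 → … (one orbit).
Cycle type of π: 11×8 + 1; total 9 cycles.
n − c = 89 − 9 = 80; sign = (−1)^80 = +1.
Check: (39/89) = +1 by Zolotarev.

+1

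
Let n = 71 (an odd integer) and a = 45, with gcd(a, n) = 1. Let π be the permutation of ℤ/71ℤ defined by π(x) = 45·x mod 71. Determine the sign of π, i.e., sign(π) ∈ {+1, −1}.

+1

Orbit of 30 under x↦45x: [30, 1, 45, 37, 32, 20, 48]… (length divides ord_71(45)).
11 cycles of lengths [7, 7, 7, 7, 7, 7, 7, 7, 7, 7, 1].
11 cycles on 71: each ℓ→(−1)^(ℓ−1), product (−1)^60 = +1.
The Jacobi symbol (45|71) = +1 (Zolotarev) agrees.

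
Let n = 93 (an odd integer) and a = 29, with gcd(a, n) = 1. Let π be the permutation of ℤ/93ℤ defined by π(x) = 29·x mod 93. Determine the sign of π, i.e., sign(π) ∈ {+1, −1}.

+1

Start at x=70: 70 → 77 → 1 → 29 → 4 → 23 → 16 → … (one orbit).
Cycle lengths of π_29 on ℤ/93ℤ: [10, 10, 10, 10, 10, 10, 10, 10, 10, 2, 1]; 11 cycles in total.
11 cycles on 93: each ℓ→(−1)^(ℓ−1), product (−1)^82 = +1.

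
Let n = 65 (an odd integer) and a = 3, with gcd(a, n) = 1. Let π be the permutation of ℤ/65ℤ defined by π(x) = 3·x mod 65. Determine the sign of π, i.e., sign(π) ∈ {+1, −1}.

-1

Orbit of 53 under x↦3x: [53, 29, 22, 1, 3, 9, 27]… (length divides ord_65(3)).
Cycle lengths of π_3 on ℤ/65ℤ: [12, 12, 12, 12, 4, 3, 3, 3, 3, 1]; 10 cycles in total.
10 cycles on 65: each ℓ→(−1)^(ℓ−1), product (−1)^55 = -1.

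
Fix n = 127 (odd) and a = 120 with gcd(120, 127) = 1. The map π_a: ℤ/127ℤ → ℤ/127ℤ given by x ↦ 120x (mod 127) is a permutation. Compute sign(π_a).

Orbit of 124 under x↦120x: [124, 21, 107, 13, 36, 2, 113]… (length divides ord_127(120)).
Cycle type of π: 63×2 + 1; total 3 cycles.
n − c = 127 − 3 = 124; sign = (−1)^124 = +1.
(120|127)_J = +1 (Zolotarev's lemma cross-check).

+1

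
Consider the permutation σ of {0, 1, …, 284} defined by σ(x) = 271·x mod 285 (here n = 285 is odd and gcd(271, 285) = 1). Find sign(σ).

+1

Start at x=1: 1 → 271 → 196 → 106 → 226 → 256 → 121 → … (one orbit).
The orbit structure of x ↦ 271x mod 285: 45 orbits of sizes [9, 9, 9, 9, 9, 9, 9, 9, 9, 9, 9, 9, 9, 9, 9, 9, 9, 9, 9, 9, 9, 9, 9, 9, 9, 9, 9, 9, 9, 9, 1, 1, 1, 1, 1, 1, 1, 1, 1, 1, 1, 1, 1, 1, 1].
45 cycles on 285: each ℓ→(−1)^(ℓ−1), product (−1)^240 = +1.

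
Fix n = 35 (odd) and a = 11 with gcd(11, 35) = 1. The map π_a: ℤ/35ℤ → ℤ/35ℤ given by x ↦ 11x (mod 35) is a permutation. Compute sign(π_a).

+1

Orbit of 16 under x↦11x: [16, 1, 11]… (length divides ord_35(11)).
15 cycles of lengths [3, 3, 3, 3, 3, 3, 3, 3, 3, 3, 1, 1, 1, 1, 1].
sign(π) = (−1)^{n − #cycles} = (−1)^{35−15} = (−1)^20 = +1.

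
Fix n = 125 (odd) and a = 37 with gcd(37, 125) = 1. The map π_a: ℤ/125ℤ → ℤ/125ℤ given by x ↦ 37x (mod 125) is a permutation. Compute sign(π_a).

Orbit of 72 under x↦37x: [72, 39, 68, 16, 92, 29, 73]… (length divides ord_125(37)).
π_37 has 4 disjoint cycles with lengths [100, 20, 4, 1] on {0,…,124}.
n − c = 125 − 4 = 121; sign = (−1)^121 = -1.

-1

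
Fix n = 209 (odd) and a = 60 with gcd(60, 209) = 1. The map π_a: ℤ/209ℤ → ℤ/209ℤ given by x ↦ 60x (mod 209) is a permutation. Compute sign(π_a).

Trace 59: π^k(59) = [59, 196, 56, 16, 124, 125, 185] for k=0..6.
Cycle lengths of π_60 on ℤ/209ℤ: [90, 90, 18, 5, 5, 1]; 6 cycles in total.
n − c = 209 − 6 = 203; sign = (−1)^203 = -1.
Check: (60/209) = -1 by Zolotarev.

-1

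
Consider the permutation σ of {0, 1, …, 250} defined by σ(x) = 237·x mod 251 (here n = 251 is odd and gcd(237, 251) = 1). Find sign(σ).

+1

Start at x=101: 101 → 92 → 218 → 211 → 58 → 192 → 73 → … (one orbit).
Cycle type of π: 125×2 + 1; total 3 cycles.
sign(π) = (−1)^{n − #cycles} = (−1)^{251−3} = (−1)^248 = +1.
Zolotarev: (237|251) = +1, matching the cycle-count sign.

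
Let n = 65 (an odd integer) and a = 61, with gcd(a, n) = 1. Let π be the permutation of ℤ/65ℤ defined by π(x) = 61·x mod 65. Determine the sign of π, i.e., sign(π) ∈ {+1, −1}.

+1

Start at x=1: 1 → 61 → 16 → 1 (one orbit).
25 cycles of lengths [3, 3, 3, 3, 3, 3, 3, 3, 3, 3, 3, 3, 3, 3, 3, 3, 3, 3, 3, 3, 1, 1, 1, 1, 1].
sign(π) = (−1)^{n − #cycles} = (−1)^{65−25} = (−1)^40 = +1.
Zolotarev: (61|65) = +1, matching the cycle-count sign.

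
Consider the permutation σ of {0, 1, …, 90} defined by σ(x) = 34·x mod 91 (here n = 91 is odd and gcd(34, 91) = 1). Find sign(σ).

Trace 1: π^k(1) = [1, 34, 64, 83] for k=0..3.
π_34 has 25 disjoint cycles with lengths [4, 4, 4, 4, 4, 4, 4, 4, 4, 4, 4, 4, 4, 4, 4, 4, 4, 4, 4, 4, 4, 2, 2, 2, 1] on {0,…,90}.
With 25 cycles on 91 points, sign = (−1)^{91−25} = +1.
Check: (34/91) = +1 by Zolotarev.

+1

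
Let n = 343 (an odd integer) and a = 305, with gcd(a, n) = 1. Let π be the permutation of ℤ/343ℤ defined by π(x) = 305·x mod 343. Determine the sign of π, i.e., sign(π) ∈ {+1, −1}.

Start at x=204: 204 → 137 → 282 → 260 → 67 → 198 → 22 → … (one orbit).
Decompose π into cycles: lengths [147, 147, 21, 21, 3, 3, 1] (7 cycles, including the fixed point 0).
343 − 7 = 336 transpositions; sign(π) = (−1)^336 = +1.
Zolotarev: (305|343) = +1, matching the cycle-count sign.

+1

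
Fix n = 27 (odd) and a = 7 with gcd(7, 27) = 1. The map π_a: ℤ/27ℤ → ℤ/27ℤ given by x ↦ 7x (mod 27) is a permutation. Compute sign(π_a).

+1

Trace 10: π^k(10) = [10, 16, 4, 1, 7, 22, 19] for k=0..6.
The orbit structure of x ↦ 7x mod 27: 7 orbits of sizes [9, 9, 3, 3, 1, 1, 1].
7 cycles on 27: each ℓ→(−1)^(ℓ−1), product (−1)^20 = +1.
Zolotarev: (7|27) = +1, matching the cycle-count sign.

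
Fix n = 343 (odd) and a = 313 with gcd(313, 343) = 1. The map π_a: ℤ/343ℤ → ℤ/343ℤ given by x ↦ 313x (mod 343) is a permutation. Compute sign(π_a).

Orbit of 48 under x↦313x: [48, 275, 325, 197, 264, 312, 244]… (length divides ord_343(313)).
The orbit structure of x ↦ 313x mod 343: 16 orbits of sizes [42, 42, 42, 42, 42, 42, 42, 6, 6, 6, 6, 6, 6, 6, 6, 1].
Σ(ℓ_i−1) = 343−16 = 327; sign = (−1)^327 = -1.

-1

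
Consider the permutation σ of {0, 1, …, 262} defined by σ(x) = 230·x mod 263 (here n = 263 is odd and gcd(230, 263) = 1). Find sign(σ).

Start at x=26: 26 → 194 → 173 → 77 → 89 → 219 → 137 → … (one orbit).
Cycle lengths of π_230 on ℤ/263ℤ: [262, 1]; 2 cycles in total.
With 2 cycles on 263 points, sign = (−1)^{263−2} = -1.
Via Zolotarev, sign(π_{230}) = (230|263) = -1.

-1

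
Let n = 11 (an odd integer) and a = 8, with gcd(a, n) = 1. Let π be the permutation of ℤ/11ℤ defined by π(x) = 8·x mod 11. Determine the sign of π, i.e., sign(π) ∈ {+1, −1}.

Start at x=6: 6 → 4 → 10 → 3 → 2 → 5 → 7 → … (one orbit).
Cycle lengths of π_8 on ℤ/11ℤ: [10, 1]; 2 cycles in total.
With 2 cycles on 11 points, sign = (−1)^{11−2} = -1.
The Jacobi symbol (8|11) = -1 (Zolotarev) agrees.

-1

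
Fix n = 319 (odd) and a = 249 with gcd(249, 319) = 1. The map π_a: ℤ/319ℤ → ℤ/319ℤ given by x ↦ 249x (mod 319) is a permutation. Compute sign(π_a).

+1

Orbit of 215 under x↦249x: [215, 262, 162, 144, 128, 291, 46]… (length divides ord_319(249)).
Cycle lengths of π_249 on ℤ/319ℤ: [20, 20, 20, 20, 20, 20, 20, 20, 20, 20, 20, 20, 20, 20, 10, 4, 4, 4, 4, 4, 4, 4, 1]; 23 cycles in total.
23 cycles on 319: each ℓ→(−1)^(ℓ−1), product (−1)^296 = +1.
The Jacobi symbol (249|319) = +1 (Zolotarev) agrees.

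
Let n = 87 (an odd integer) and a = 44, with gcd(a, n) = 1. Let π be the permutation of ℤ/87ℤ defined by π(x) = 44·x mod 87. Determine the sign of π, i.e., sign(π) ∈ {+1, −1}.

Trace 2: π^k(2) = [2, 1, 44, 22, 11, 49, 68] for k=0..6.
5 cycles of lengths [28, 28, 28, 2, 1].
Σ(ℓ_i−1) = 87−5 = 82; sign = (−1)^82 = +1.
Zolotarev: (44|87) = +1, matching the cycle-count sign.

+1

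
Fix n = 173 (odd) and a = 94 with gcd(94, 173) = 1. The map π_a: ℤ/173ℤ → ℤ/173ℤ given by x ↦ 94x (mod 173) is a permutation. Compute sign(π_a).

-1

Trace 3: π^k(3) = [3, 109, 39, 33, 161, 83, 17] for k=0..6.
π_94 has 2 disjoint cycles with lengths [172, 1] on {0,…,172}.
173 − 2 = 171 transpositions; sign(π) = (−1)^171 = -1.
Check: (94/173) = -1 by Zolotarev.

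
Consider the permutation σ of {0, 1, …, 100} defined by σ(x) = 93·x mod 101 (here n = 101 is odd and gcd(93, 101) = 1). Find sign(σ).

Start at x=72: 72 → 30 → 63 → 1 → 93 → 64 → 94 → … (one orbit).
Cycle lengths of π_93 on ℤ/101ℤ: [100, 1]; 2 cycles in total.
Σ(ℓ_i−1) = 101−2 = 99; sign = (−1)^99 = -1.
Via Zolotarev, sign(π_{93}) = (93|101) = -1.

-1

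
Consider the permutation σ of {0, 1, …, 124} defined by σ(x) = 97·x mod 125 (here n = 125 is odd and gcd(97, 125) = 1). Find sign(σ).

-1

Orbit of 123 under x↦97x: [123, 56, 57, 29, 63, 111, 17]… (length divides ord_125(97)).
π_97 has 4 disjoint cycles with lengths [100, 20, 4, 1] on {0,…,124}.
sign(π) = (−1)^{n − #cycles} = (−1)^{125−4} = (−1)^121 = -1.
Via Zolotarev, sign(π_{97}) = (97|125) = -1.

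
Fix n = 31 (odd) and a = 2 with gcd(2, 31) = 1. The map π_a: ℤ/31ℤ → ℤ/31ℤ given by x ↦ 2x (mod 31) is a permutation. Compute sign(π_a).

Trace 2: π^k(2) = [2, 4, 8, 16, 1] for k=0..4.
7 cycles of lengths [5, 5, 5, 5, 5, 5, 1].
Σ(ℓ_i−1) = 31−7 = 24; sign = (−1)^24 = +1.
Zolotarev: (2|31) = +1, matching the cycle-count sign.

+1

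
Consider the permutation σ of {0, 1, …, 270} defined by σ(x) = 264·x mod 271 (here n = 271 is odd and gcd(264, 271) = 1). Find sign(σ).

-1

Trace 103: π^k(103) = [103, 92, 169, 172, 151, 27, 82] for k=0..6.
Cycle lengths of π_264 on ℤ/271ℤ: [270, 1]; 2 cycles in total.
Σ(ℓ_i−1) = 271−2 = 269; sign = (−1)^269 = -1.
Via Zolotarev, sign(π_{264}) = (264|271) = -1.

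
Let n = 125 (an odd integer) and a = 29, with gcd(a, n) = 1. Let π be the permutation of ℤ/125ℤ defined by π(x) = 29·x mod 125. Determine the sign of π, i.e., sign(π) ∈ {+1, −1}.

+1

Trace 51: π^k(51) = [51, 104, 16, 89, 81, 99, 121] for k=0..6.
π_29 has 7 disjoint cycles with lengths [50, 50, 10, 10, 2, 2, 1] on {0,…,124}.
125 − 7 = 118 transpositions; sign(π) = (−1)^118 = +1.
(29|125)_J = +1 (Zolotarev's lemma cross-check).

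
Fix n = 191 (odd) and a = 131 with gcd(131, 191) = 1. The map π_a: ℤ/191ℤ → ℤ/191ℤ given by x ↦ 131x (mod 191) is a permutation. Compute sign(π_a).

Start at x=129: 129 → 91 → 79 → 35 → 1 → 131 → 162 → … (one orbit).
π_131 has 2 disjoint cycles with lengths [190, 1] on {0,…,190}.
n − c = 191 − 2 = 189; sign = (−1)^189 = -1.
Check: (131/191) = -1 by Zolotarev.

-1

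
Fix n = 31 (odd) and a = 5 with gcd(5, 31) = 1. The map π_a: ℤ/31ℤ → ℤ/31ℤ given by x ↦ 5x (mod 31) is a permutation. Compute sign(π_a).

Orbit of 5 under x↦5x: [5, 25, 1]… (length divides ord_31(5)).
Decompose π into cycles: lengths [3, 3, 3, 3, 3, 3, 3, 3, 3, 3, 1] (11 cycles, including the fixed point 0).
Σ(ℓ_i−1) = 31−11 = 20; sign = (−1)^20 = +1.
Check: (5/31) = +1 by Zolotarev.

+1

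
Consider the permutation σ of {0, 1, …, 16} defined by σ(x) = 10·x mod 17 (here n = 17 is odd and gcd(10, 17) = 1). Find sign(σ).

Start at x=4: 4 → 6 → 9 → 5 → 16 → 7 → 2 → … (one orbit).
Decompose π into cycles: lengths [16, 1] (2 cycles, including the fixed point 0).
sign(π) = (−1)^{n − #cycles} = (−1)^{17−2} = (−1)^15 = -1.
Zolotarev: (10|17) = -1, matching the cycle-count sign.

-1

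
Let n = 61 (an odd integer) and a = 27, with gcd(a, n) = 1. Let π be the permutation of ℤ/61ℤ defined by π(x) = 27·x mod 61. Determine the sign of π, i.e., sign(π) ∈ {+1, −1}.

+1

Start at x=1: 1 → 27 → 58 → 41 → 9 → 60 → 34 → … (one orbit).
The orbit structure of x ↦ 27x mod 61: 7 orbits of sizes [10, 10, 10, 10, 10, 10, 1].
With 7 cycles on 61 points, sign = (−1)^{61−7} = +1.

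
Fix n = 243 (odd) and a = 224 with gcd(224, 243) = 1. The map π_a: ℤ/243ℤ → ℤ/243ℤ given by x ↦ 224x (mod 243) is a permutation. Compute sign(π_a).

-1

Start at x=100: 100 → 44 → 136 → 89 → 10 → 53 → 208 → … (one orbit).
Decompose π into cycles: lengths [54, 54, 54, 18, 18, 18, 6, 6, 6, 2, 2, 2, 2, 1] (14 cycles, including the fixed point 0).
243 − 14 = 229 transpositions; sign(π) = (−1)^229 = -1.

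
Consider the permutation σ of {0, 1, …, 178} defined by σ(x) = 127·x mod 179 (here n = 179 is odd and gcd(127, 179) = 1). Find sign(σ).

Start at x=143: 143 → 82 → 32 → 126 → 71 → 67 → 96 → … (one orbit).
2 cycles of lengths [178, 1].
179 − 2 = 177 transpositions; sign(π) = (−1)^177 = -1.

-1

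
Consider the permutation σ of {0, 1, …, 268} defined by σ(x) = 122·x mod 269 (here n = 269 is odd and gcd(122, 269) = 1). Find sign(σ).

-1

Orbit of 176 under x↦122x: [176, 221, 62, 32, 138, 158, 177]… (length divides ord_269(122)).
Cycle lengths of π_122 on ℤ/269ℤ: [268, 1]; 2 cycles in total.
sign(π) = (−1)^{n − #cycles} = (−1)^{269−2} = (−1)^267 = -1.
(122|269)_J = -1 (Zolotarev's lemma cross-check).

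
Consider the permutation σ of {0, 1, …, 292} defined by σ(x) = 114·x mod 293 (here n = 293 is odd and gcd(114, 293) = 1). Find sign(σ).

Start at x=174: 174 → 205 → 223 → 224 → 45 → 149 → 285 → … (one orbit).
The orbit structure of x ↦ 114x mod 293: 2 orbits of sizes [292, 1].
2 cycles on 293: each ℓ→(−1)^(ℓ−1), product (−1)^291 = -1.
(114|293)_J = -1 (Zolotarev's lemma cross-check).

-1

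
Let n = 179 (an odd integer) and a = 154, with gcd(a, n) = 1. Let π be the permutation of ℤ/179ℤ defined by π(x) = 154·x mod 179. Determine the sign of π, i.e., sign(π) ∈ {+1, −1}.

-1

Trace 135: π^k(135) = [135, 26, 66, 140, 80, 148, 59] for k=0..6.
Cycle lengths of π_154 on ℤ/179ℤ: [178, 1]; 2 cycles in total.
n − c = 179 − 2 = 177; sign = (−1)^177 = -1.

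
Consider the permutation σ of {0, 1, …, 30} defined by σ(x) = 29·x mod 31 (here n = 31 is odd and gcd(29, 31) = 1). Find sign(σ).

Trace 27: π^k(27) = [27, 8, 15, 1, 29, 4, 23] for k=0..6.
Decompose π into cycles: lengths [10, 10, 10, 1] (4 cycles, including the fixed point 0).
sign(π) = (−1)^{n − #cycles} = (−1)^{31−4} = (−1)^27 = -1.

-1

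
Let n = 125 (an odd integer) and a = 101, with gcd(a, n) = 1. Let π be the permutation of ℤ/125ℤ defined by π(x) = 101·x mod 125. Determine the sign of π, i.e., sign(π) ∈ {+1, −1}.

+1

Orbit of 101 under x↦101x: [101, 76, 51, 26, 1]… (length divides ord_125(101)).
Cycle type of π: 5×20 + 1×25; total 45 cycles.
sign(π) = (−1)^{n − #cycles} = (−1)^{125−45} = (−1)^80 = +1.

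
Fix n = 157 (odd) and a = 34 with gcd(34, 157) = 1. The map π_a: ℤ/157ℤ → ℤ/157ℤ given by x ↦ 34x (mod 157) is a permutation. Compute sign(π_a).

-1

Orbit of 132 under x↦34x: [132, 92, 145, 63, 101, 137, 105]… (length divides ord_157(34)).
Cycle lengths of π_34 on ℤ/157ℤ: [156, 1]; 2 cycles in total.
157 − 2 = 155 transpositions; sign(π) = (−1)^155 = -1.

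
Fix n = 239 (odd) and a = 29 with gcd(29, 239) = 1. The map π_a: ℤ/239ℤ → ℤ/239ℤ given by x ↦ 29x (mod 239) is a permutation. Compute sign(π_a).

Start at x=96: 96 → 155 → 193 → 100 → 32 → 211 → 144 → … (one orbit).
3 cycles of lengths [119, 119, 1].
3 cycles on 239: each ℓ→(−1)^(ℓ−1), product (−1)^236 = +1.
Zolotarev: (29|239) = +1, matching the cycle-count sign.

+1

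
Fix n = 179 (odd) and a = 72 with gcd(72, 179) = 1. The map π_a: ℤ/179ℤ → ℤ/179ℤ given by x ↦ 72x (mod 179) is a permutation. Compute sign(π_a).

-1

Trace 177: π^k(177) = [177, 35, 14, 113, 81, 104, 149] for k=0..6.
Cycle lengths of π_72 on ℤ/179ℤ: [178, 1]; 2 cycles in total.
With 2 cycles on 179 points, sign = (−1)^{179−2} = -1.
The Jacobi symbol (72|179) = -1 (Zolotarev) agrees.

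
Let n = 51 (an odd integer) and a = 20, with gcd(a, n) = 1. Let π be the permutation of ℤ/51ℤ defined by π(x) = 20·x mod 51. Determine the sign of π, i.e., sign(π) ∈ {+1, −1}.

Trace 5: π^k(5) = [5, 49, 11, 16, 14, 25, 41] for k=0..6.
The orbit structure of x ↦ 20x mod 51: 5 orbits of sizes [16, 16, 16, 2, 1].
51 − 5 = 46 transpositions; sign(π) = (−1)^46 = +1.
Zolotarev: (20|51) = +1, matching the cycle-count sign.

+1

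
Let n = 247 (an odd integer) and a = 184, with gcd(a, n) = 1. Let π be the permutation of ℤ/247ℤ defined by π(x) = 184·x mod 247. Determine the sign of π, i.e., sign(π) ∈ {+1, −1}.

Trace 71: π^k(71) = [71, 220, 219, 35, 18, 101, 59] for k=0..6.
Cycle type of π: 36×6 + 18 + 12 + 1; total 9 cycles.
sign(π) = (−1)^{n − #cycles} = (−1)^{247−9} = (−1)^238 = +1.

+1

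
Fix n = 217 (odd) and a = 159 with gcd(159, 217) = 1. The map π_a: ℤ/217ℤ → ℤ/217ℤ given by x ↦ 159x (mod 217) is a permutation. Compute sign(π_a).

Orbit of 188 under x↦159x: [188, 163, 94, 190, 47, 95, 132]… (length divides ord_217(159)).
14 cycles of lengths [30, 30, 30, 30, 30, 30, 6, 5, 5, 5, 5, 5, 5, 1].
14 cycles on 217: each ℓ→(−1)^(ℓ−1), product (−1)^203 = -1.
Via Zolotarev, sign(π_{159}) = (159|217) = -1.

-1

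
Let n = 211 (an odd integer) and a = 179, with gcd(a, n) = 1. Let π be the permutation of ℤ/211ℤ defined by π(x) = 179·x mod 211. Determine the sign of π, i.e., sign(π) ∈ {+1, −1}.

+1

Start at x=123: 123 → 73 → 196 → 58 → 43 → 101 → 144 → … (one orbit).
Decompose π into cycles: lengths [21, 21, 21, 21, 21, 21, 21, 21, 21, 21, 1] (11 cycles, including the fixed point 0).
Σ(ℓ_i−1) = 211−11 = 200; sign = (−1)^200 = +1.
The Jacobi symbol (179|211) = +1 (Zolotarev) agrees.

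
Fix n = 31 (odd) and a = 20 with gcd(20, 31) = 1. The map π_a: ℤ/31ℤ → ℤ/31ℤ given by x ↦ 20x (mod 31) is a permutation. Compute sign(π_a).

Trace 2: π^k(2) = [2, 9, 25, 4, 18, 19, 8] for k=0..6.
π_20 has 3 disjoint cycles with lengths [15, 15, 1] on {0,…,30}.
sign(π) = (−1)^{n − #cycles} = (−1)^{31−3} = (−1)^28 = +1.
Via Zolotarev, sign(π_{20}) = (20|31) = +1.

+1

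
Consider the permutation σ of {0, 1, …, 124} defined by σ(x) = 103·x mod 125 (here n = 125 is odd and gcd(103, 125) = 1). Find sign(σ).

Orbit of 122 under x↦103x: [122, 66, 48, 69, 107, 21, 38]… (length divides ord_125(103)).
Cycle type of π: 100 + 20 + 4 + 1; total 4 cycles.
125 − 4 = 121 transpositions; sign(π) = (−1)^121 = -1.
The Jacobi symbol (103|125) = -1 (Zolotarev) agrees.

-1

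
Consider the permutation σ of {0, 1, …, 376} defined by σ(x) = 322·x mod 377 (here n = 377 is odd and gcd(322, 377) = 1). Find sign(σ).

-1

Start at x=198: 198 → 43 → 274 → 10 → 204 → 90 → 328 → … (one orbit).
The orbit structure of x ↦ 322x mod 377: 8 orbits of sizes [84, 84, 84, 84, 28, 6, 6, 1].
n − c = 377 − 8 = 369; sign = (−1)^369 = -1.
Zolotarev: (322|377) = -1, matching the cycle-count sign.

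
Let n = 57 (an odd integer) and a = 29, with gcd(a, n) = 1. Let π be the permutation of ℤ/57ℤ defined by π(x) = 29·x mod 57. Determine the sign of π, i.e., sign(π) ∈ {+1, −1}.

+1

Start at x=25: 25 → 41 → 49 → 53 → 55 → 56 → 28 → … (one orbit).
Cycle type of π: 18×3 + 2 + 1; total 5 cycles.
n − c = 57 − 5 = 52; sign = (−1)^52 = +1.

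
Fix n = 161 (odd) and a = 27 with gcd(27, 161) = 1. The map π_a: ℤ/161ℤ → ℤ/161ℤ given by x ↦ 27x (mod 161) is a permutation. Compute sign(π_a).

Orbit of 85 under x↦27x: [85, 41, 141, 104, 71, 146, 78]… (length divides ord_161(27)).
Cycle lengths of π_27 on ℤ/161ℤ: [22, 22, 22, 22, 22, 22, 11, 11, 2, 2, 2, 1]; 12 cycles in total.
sign(π) = (−1)^{n − #cycles} = (−1)^{161−12} = (−1)^149 = -1.

-1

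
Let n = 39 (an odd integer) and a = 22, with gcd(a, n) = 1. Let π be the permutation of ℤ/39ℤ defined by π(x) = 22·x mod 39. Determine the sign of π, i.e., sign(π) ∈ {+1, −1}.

+1

Orbit of 1 under x↦22x: [1, 22, 16]… (length divides ord_39(22)).
Cycle lengths of π_22 on ℤ/39ℤ: [3, 3, 3, 3, 3, 3, 3, 3, 3, 3, 3, 3, 1, 1, 1]; 15 cycles in total.
Σ(ℓ_i−1) = 39−15 = 24; sign = (−1)^24 = +1.
Via Zolotarev, sign(π_{22}) = (22|39) = +1.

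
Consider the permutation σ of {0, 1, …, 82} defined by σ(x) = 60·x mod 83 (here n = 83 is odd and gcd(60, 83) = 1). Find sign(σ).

Trace 68: π^k(68) = [68, 13, 33, 71, 27, 43, 7] for k=0..6.
Cycle lengths of π_60 on ℤ/83ℤ: [82, 1]; 2 cycles in total.
n − c = 83 − 2 = 81; sign = (−1)^81 = -1.

-1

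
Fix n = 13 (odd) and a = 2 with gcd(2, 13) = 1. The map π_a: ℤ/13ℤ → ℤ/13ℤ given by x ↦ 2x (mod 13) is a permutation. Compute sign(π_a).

-1

Orbit of 1 under x↦2x: [1, 2, 4, 8, 3, 6, 12]… (length divides ord_13(2)).
Decompose π into cycles: lengths [12, 1] (2 cycles, including the fixed point 0).
n − c = 13 − 2 = 11; sign = (−1)^11 = -1.
Zolotarev: (2|13) = -1, matching the cycle-count sign.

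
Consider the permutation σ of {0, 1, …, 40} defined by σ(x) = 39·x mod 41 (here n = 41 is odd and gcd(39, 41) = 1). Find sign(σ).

+1

Start at x=1: 1 → 39 → 4 → 33 → 16 → 9 → 23 → … (one orbit).
Decompose π into cycles: lengths [20, 20, 1] (3 cycles, including the fixed point 0).
sign(π) = (−1)^{n − #cycles} = (−1)^{41−3} = (−1)^38 = +1.
Via Zolotarev, sign(π_{39}) = (39|41) = +1.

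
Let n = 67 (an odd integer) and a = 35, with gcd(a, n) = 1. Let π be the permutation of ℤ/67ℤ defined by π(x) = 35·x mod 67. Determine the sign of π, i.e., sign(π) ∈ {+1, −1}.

Start at x=60: 60 → 23 → 1 → 35 → 19 → 62 → 26 → … (one orbit).
3 cycles of lengths [33, 33, 1].
n − c = 67 − 3 = 64; sign = (−1)^64 = +1.

+1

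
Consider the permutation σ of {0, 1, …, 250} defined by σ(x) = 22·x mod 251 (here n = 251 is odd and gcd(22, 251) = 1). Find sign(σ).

Trace 15: π^k(15) = [15, 79, 232, 84, 91, 245, 119] for k=0..6.
Cycle type of π: 125×2 + 1; total 3 cycles.
3 cycles on 251: each ℓ→(−1)^(ℓ−1), product (−1)^248 = +1.

+1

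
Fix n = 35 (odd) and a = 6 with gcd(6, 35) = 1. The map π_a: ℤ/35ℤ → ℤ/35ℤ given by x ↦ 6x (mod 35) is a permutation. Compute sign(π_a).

Start at x=6: 6 → 1 → 6 (one orbit).
20 cycles of lengths [2, 2, 2, 2, 2, 2, 2, 2, 2, 2, 2, 2, 2, 2, 2, 1, 1, 1, 1, 1].
n − c = 35 − 20 = 15; sign = (−1)^15 = -1.
The Jacobi symbol (6|35) = -1 (Zolotarev) agrees.

-1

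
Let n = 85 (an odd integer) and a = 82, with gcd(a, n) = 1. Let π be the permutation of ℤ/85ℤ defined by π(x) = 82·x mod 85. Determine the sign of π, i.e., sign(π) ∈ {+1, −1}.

Orbit of 22 under x↦82x: [22, 19, 28, 1, 82, 9, 58]… (length divides ord_85(82)).
Cycle type of π: 16×5 + 4 + 1; total 7 cycles.
n − c = 85 − 7 = 78; sign = (−1)^78 = +1.

+1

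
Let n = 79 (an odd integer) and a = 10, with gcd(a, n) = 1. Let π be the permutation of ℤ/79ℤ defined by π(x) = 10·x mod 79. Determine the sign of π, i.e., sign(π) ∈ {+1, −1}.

+1

Start at x=22: 22 → 62 → 67 → 38 → 64 → 8 → 1 → … (one orbit).
Decompose π into cycles: lengths [13, 13, 13, 13, 13, 13, 1] (7 cycles, including the fixed point 0).
With 7 cycles on 79 points, sign = (−1)^{79−7} = +1.
(10|79)_J = +1 (Zolotarev's lemma cross-check).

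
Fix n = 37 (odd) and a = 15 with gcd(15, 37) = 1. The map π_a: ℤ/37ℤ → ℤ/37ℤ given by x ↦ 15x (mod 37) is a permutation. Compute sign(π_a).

-1

Trace 35: π^k(35) = [35, 7, 31, 21, 19, 26, 20] for k=0..6.
Cycle lengths of π_15 on ℤ/37ℤ: [36, 1]; 2 cycles in total.
37 − 2 = 35 transpositions; sign(π) = (−1)^35 = -1.
(15|37)_J = -1 (Zolotarev's lemma cross-check).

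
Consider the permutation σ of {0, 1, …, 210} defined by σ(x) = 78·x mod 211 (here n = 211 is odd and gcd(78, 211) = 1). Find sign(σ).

+1

Start at x=56: 56 → 148 → 150 → 95 → 25 → 51 → 180 → … (one orbit).
Cycle lengths of π_78 on ℤ/211ℤ: [105, 105, 1]; 3 cycles in total.
3 cycles on 211: each ℓ→(−1)^(ℓ−1), product (−1)^208 = +1.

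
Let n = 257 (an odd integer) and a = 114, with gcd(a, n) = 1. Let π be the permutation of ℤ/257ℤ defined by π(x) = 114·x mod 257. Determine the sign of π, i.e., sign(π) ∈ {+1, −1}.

+1

Start at x=242: 242 → 89 → 123 → 144 → 225 → 207 → 211 → … (one orbit).
Decompose π into cycles: lengths [128, 128, 1] (3 cycles, including the fixed point 0).
Σ(ℓ_i−1) = 257−3 = 254; sign = (−1)^254 = +1.
Check: (114/257) = +1 by Zolotarev.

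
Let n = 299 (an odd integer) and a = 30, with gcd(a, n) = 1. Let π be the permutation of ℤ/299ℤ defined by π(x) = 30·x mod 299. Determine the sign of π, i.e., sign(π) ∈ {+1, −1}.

-1

Start at x=16: 16 → 181 → 48 → 244 → 144 → 134 → 133 → … (one orbit).
π_30 has 8 disjoint cycles with lengths [66, 66, 66, 66, 22, 6, 6, 1] on {0,…,298}.
With 8 cycles on 299 points, sign = (−1)^{299−8} = -1.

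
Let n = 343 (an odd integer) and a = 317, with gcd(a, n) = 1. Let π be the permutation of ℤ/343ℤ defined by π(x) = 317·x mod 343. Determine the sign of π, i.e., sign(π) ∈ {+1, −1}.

Start at x=337: 337 → 156 → 60 → 155 → 86 → 165 → 169 → … (one orbit).
7 cycles of lengths [147, 147, 21, 21, 3, 3, 1].
n − c = 343 − 7 = 336; sign = (−1)^336 = +1.
Zolotarev: (317|343) = +1, matching the cycle-count sign.

+1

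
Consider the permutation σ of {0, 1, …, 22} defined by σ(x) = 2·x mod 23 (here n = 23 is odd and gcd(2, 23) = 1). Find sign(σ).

Start at x=16: 16 → 9 → 18 → 13 → 3 → 6 → 12 → … (one orbit).
Cycle lengths of π_2 on ℤ/23ℤ: [11, 11, 1]; 3 cycles in total.
3 cycles on 23: each ℓ→(−1)^(ℓ−1), product (−1)^20 = +1.
(2|23)_J = +1 (Zolotarev's lemma cross-check).

+1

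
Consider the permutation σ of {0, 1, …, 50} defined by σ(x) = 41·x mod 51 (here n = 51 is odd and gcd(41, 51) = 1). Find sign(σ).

+1

Start at x=1: 1 → 41 → 49 → 20 → 4 → 11 → 43 → … (one orbit).
The orbit structure of x ↦ 41x mod 51: 5 orbits of sizes [16, 16, 16, 2, 1].
51 − 5 = 46 transpositions; sign(π) = (−1)^46 = +1.
Check: (41/51) = +1 by Zolotarev.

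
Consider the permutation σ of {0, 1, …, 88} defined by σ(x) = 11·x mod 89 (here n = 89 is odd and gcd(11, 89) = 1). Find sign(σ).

+1

Trace 8: π^k(8) = [8, 88, 78, 57, 4, 44, 39] for k=0..6.
Cycle type of π: 22×4 + 1; total 5 cycles.
sign(π) = (−1)^{n − #cycles} = (−1)^{89−5} = (−1)^84 = +1.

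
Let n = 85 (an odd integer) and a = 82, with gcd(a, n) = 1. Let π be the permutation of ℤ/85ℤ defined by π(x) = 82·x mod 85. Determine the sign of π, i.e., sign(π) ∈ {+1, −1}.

+1

Orbit of 59 under x↦82x: [59, 78, 21, 22, 19, 28, 1]… (length divides ord_85(82)).
π_82 has 7 disjoint cycles with lengths [16, 16, 16, 16, 16, 4, 1] on {0,…,84}.
85 − 7 = 78 transpositions; sign(π) = (−1)^78 = +1.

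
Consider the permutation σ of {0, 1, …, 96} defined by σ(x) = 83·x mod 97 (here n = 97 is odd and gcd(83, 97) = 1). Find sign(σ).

Orbit of 28 under x↦83x: [28, 93, 56, 89, 15, 81, 30]… (length divides ord_97(83)).
Cycle type of π: 96 + 1; total 2 cycles.
97 − 2 = 95 transpositions; sign(π) = (−1)^95 = -1.
Via Zolotarev, sign(π_{83}) = (83|97) = -1.

-1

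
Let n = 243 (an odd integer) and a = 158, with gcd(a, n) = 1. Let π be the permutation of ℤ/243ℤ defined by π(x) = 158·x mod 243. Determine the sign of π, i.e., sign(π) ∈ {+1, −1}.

-1

Start at x=29: 29 → 208 → 59 → 88 → 53 → 112 → 200 → … (one orbit).
Cycle type of π: 162 + 54 + 18 + 6 + 2 + 1; total 6 cycles.
With 6 cycles on 243 points, sign = (−1)^{243−6} = -1.
Zolotarev: (158|243) = -1, matching the cycle-count sign.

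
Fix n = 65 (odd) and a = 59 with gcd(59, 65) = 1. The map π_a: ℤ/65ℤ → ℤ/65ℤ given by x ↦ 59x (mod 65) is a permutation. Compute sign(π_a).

-1

Start at x=56: 56 → 54 → 1 → 59 → 36 → 44 → 61 → … (one orbit).
The orbit structure of x ↦ 59x mod 65: 8 orbits of sizes [12, 12, 12, 12, 12, 2, 2, 1].
65 − 8 = 57 transpositions; sign(π) = (−1)^57 = -1.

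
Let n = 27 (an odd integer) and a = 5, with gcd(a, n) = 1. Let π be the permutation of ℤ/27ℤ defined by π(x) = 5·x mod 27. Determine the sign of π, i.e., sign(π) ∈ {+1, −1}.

-1

Trace 4: π^k(4) = [4, 20, 19, 14, 16, 26, 22] for k=0..6.
The orbit structure of x ↦ 5x mod 27: 4 orbits of sizes [18, 6, 2, 1].
4 cycles on 27: each ℓ→(−1)^(ℓ−1), product (−1)^23 = -1.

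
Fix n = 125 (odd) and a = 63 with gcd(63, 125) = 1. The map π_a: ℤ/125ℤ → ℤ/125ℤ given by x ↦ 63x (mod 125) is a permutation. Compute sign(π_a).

Start at x=51: 51 → 88 → 44 → 22 → 11 → 68 → 34 → … (one orbit).
π_63 has 4 disjoint cycles with lengths [100, 20, 4, 1] on {0,…,124}.
4 cycles on 125: each ℓ→(−1)^(ℓ−1), product (−1)^121 = -1.

-1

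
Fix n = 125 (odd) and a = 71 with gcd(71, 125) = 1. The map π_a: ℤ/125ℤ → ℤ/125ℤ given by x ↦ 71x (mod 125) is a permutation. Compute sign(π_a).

+1

Start at x=46: 46 → 16 → 11 → 31 → 76 → 21 → 116 → … (one orbit).
π_71 has 13 disjoint cycles with lengths [25, 25, 25, 25, 5, 5, 5, 5, 1, 1, 1, 1, 1] on {0,…,124}.
125 − 13 = 112 transpositions; sign(π) = (−1)^112 = +1.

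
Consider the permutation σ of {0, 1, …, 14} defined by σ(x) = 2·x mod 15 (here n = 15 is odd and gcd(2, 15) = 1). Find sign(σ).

Orbit of 1 under x↦2x: [1, 2, 4, 8]… (length divides ord_15(2)).
Decompose π into cycles: lengths [4, 4, 4, 2, 1] (5 cycles, including the fixed point 0).
sign(π) = (−1)^{n − #cycles} = (−1)^{15−5} = (−1)^10 = +1.

+1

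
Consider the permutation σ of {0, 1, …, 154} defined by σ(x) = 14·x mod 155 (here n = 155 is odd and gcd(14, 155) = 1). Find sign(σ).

+1

Start at x=121: 121 → 144 → 1 → 14 → 41 → 109 → 131 → … (one orbit).
Cycle type of π: 30×4 + 15×2 + 2×2 + 1; total 9 cycles.
With 9 cycles on 155 points, sign = (−1)^{155−9} = +1.
The Jacobi symbol (14|155) = +1 (Zolotarev) agrees.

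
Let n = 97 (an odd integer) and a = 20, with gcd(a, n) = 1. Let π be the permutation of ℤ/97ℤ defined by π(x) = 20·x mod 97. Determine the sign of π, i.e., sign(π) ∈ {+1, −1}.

Trace 64: π^k(64) = [64, 19, 89, 34, 1, 20, 12] for k=0..6.
4 cycles of lengths [32, 32, 32, 1].
97 − 4 = 93 transpositions; sign(π) = (−1)^93 = -1.
Zolotarev: (20|97) = -1, matching the cycle-count sign.

-1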